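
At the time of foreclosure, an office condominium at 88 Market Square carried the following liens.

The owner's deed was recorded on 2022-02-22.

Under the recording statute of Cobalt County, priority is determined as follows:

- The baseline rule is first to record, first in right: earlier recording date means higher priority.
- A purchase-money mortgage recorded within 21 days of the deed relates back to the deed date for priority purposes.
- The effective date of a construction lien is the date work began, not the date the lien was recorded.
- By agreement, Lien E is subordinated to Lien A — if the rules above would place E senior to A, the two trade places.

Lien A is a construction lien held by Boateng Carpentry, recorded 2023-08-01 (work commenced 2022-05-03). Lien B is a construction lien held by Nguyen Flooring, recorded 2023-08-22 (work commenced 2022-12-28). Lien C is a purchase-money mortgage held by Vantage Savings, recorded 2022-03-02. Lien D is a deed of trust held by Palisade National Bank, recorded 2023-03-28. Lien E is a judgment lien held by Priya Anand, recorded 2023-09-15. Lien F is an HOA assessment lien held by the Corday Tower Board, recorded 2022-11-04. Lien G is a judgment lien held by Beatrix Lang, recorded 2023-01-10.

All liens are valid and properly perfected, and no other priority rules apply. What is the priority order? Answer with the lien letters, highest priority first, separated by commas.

C, A, F, B, G, D, E

Adjusting effective dates: A is treated as recorded 2022-05-03, the work-commencement date; B is treated as recorded 2022-12-28, the work-commencement date; C relates back to the deed date 2022-02-22.
By effective date: C (2022-02-22), A (2022-05-03), F (2022-11-04), B (2022-12-28), G (2023-01-10), D (2023-03-28), E (2023-09-15).
E already ranks below A; the subordination has no effect.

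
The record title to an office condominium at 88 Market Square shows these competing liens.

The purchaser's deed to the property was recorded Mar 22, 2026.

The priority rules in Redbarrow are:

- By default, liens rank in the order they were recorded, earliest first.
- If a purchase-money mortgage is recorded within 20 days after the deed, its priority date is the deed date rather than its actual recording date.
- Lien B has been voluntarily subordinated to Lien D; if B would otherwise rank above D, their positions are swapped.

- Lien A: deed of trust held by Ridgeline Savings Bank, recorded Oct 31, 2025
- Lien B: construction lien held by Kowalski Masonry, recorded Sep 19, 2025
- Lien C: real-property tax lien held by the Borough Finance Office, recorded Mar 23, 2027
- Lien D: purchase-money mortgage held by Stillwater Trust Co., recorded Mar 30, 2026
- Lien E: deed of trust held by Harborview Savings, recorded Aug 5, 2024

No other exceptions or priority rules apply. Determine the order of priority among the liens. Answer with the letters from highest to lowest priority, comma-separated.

E, D, A, B, C

First, effective dates: D's effective date is the deed date, Mar 22, 2026.
Sorted by effective date: E (Aug 5, 2024), B (Sep 19, 2025), A (Oct 31, 2025), D (Mar 22, 2026), C (Mar 23, 2027).
Because B would otherwise rank above D, the subordination swaps them.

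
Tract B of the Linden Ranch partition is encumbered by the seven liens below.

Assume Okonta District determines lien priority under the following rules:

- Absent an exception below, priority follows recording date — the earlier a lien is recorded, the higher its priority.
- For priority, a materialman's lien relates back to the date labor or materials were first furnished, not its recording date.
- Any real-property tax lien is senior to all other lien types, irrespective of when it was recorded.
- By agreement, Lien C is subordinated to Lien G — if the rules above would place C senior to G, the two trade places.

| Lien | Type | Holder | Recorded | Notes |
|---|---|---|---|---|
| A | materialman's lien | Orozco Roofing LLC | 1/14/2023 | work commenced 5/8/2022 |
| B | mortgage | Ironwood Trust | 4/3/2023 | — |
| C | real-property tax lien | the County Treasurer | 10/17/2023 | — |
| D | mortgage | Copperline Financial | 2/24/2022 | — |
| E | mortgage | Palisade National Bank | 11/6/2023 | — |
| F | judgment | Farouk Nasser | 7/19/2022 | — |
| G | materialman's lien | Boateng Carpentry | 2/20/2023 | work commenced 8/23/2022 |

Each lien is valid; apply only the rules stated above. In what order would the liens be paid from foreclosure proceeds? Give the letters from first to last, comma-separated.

First, effective dates: A is treated as recorded 5/8/2022, the work-commencement date; G is treated as recorded 8/23/2022, the work-commencement date.
As a real-property tax lien, C is senior to every other lien.
Ordering the rest by effective date: D (2/24/2022), A (5/8/2022), F (7/19/2022), G (8/23/2022), B (4/3/2023), E (11/6/2023).
Because C would otherwise rank above G, the subordination swaps them.

G, D, A, F, C, B, E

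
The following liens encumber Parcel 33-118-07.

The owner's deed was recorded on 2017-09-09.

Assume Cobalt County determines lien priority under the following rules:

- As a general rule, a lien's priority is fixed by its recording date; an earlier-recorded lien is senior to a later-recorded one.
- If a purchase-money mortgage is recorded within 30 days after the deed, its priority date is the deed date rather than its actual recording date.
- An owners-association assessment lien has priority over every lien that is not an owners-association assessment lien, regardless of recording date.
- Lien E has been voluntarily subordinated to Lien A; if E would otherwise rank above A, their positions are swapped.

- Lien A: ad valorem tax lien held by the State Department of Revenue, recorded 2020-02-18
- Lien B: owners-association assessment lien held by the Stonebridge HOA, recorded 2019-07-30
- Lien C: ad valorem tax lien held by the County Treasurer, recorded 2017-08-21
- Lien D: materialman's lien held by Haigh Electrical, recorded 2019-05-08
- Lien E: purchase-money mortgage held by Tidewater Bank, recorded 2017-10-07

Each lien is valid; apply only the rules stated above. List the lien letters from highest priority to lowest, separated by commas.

B, C, A, D, E

Adjusting effective dates: E was recorded within the 30-day window, so its effective date is the deed date 2017-09-09.
As an owners-association assessment lien, B is senior to every other lien.
The other liens, earliest effective date first: C (2017-08-21), E (2017-09-09), D (2019-05-08), A (2020-02-18).
The subordination applies — E was senior to A — so E and A swap.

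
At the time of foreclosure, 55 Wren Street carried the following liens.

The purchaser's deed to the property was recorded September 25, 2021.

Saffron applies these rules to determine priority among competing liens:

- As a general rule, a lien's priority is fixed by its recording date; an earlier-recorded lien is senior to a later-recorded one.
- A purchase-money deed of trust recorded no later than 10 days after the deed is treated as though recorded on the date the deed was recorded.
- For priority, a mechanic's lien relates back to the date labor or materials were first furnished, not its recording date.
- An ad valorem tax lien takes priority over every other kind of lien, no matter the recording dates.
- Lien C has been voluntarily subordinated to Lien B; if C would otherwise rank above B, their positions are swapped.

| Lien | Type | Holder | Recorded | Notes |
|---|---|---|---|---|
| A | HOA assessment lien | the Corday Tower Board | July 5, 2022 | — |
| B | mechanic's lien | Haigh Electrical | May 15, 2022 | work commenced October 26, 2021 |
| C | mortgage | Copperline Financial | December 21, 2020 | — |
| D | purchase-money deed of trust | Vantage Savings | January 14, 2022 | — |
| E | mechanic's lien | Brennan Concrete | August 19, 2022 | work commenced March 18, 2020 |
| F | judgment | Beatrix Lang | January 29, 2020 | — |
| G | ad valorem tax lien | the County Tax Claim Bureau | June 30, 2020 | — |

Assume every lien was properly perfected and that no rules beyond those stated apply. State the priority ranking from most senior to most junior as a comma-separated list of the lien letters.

First, effective dates: B's effective date is October 26, 2021, when work began; D was recorded 111 days after the deed, outside the 10-day window, so it keeps its recording date; E is treated as recorded March 18, 2020, the work-commencement date.
G, as an ad valorem tax lien, has superpriority and ranks first.
Ordering the rest by effective date: F (January 29, 2020), E (March 18, 2020), C (December 21, 2020), B (October 26, 2021), D (January 14, 2022), A (July 5, 2022).
Because C would otherwise rank above B, the subordination swaps them.

G, F, E, B, C, D, A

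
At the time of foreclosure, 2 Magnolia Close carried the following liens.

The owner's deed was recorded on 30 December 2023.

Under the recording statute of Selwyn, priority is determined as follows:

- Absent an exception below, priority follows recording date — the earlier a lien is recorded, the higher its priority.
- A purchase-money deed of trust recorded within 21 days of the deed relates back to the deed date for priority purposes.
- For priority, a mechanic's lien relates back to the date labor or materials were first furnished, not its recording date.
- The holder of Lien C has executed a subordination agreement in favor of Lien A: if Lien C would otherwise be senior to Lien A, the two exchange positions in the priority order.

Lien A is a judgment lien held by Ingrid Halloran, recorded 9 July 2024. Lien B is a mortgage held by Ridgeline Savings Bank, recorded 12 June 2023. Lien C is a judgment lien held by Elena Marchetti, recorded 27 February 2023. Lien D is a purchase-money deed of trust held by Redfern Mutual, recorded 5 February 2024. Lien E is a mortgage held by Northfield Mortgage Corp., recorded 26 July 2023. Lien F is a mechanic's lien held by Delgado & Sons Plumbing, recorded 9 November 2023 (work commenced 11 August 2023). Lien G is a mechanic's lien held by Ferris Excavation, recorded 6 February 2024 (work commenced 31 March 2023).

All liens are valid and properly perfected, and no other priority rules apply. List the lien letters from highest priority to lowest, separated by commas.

First, effective dates: D was recorded 37 days after the deed, outside the 21-day window, so it keeps its recording date; F's effective date is 11 August 2023, when work began; G relates back to 31 March 2023 (work commenced).
Sorted by effective date: C (27 February 2023), G (31 March 2023), B (12 June 2023), E (26 July 2023), F (11 August 2023), D (5 February 2024), A (9 July 2024).
C is senior to A before the subordination, so the two trade places.

A, G, B, E, F, D, C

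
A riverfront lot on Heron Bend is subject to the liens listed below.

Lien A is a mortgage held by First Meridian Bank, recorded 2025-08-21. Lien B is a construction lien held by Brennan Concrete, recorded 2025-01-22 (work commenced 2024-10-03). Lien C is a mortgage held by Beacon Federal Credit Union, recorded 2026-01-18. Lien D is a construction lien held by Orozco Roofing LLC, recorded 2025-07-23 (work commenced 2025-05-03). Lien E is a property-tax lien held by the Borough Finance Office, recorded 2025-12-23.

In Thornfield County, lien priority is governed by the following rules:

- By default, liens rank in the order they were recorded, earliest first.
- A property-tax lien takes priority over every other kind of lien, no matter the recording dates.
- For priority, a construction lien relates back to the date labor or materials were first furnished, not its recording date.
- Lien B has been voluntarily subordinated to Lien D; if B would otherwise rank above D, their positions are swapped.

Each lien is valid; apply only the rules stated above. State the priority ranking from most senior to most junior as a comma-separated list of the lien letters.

E, D, B, A, C

Effective dates after the stated exceptions: B relates back to 2024-10-03 (work commenced); D is treated as recorded 2025-05-03, the work-commencement date.
E, as a property-tax lien, has superpriority and ranks first.
Ordering the rest by effective date: B (2024-10-03), D (2025-05-03), A (2025-08-21), C (2026-01-18).
B would otherwise be senior to D, so under the subordination agreement B and D exchange positions.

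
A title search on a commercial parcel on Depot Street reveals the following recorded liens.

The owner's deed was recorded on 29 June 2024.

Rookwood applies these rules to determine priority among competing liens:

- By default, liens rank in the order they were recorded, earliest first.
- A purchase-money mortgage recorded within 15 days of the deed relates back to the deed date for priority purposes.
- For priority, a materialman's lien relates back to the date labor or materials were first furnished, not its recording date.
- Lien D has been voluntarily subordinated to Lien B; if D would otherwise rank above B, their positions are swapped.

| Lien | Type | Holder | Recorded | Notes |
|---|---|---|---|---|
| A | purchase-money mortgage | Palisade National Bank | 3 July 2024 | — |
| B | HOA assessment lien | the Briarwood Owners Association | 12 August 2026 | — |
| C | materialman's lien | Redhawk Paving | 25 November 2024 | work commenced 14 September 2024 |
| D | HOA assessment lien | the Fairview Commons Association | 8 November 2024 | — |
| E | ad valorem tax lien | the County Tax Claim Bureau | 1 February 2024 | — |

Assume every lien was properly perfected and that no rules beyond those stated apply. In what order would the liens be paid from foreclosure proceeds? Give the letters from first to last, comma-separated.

E, A, C, B, D

Adjusting effective dates: A's effective date is the deed date, 29 June 2024; C's effective date is 14 September 2024, when work began.
By effective date: E (1 February 2024), A (29 June 2024), C (14 September 2024), D (8 November 2024), B (12 August 2026).
Because D would otherwise rank above B, the subordination swaps them.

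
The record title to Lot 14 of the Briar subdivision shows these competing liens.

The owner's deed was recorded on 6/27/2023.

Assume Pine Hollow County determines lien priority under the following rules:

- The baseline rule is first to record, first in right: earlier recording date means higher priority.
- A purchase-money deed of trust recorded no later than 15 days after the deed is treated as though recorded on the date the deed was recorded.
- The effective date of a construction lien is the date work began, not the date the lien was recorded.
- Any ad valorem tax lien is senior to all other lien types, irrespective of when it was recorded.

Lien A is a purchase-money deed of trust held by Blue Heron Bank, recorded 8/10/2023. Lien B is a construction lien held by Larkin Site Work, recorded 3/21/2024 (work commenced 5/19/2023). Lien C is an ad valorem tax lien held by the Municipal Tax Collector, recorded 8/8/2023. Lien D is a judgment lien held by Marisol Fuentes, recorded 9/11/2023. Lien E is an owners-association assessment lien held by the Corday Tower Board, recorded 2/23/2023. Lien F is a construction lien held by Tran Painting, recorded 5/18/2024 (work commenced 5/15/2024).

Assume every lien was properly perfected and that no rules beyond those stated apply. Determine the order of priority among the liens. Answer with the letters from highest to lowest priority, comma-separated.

First, effective dates: A missed the 15-day window (44 days after the deed), so its recording date stands; B's effective date is 5/19/2023, when work began; F is treated as recorded 5/15/2024, the work-commencement date.
C is an ad valorem tax lien, so it outranks all other liens regardless of date.
Ordering the rest by effective date: E (2/23/2023), B (5/19/2023), A (8/10/2023), D (9/11/2023), F (5/15/2024).

C, E, B, A, D, F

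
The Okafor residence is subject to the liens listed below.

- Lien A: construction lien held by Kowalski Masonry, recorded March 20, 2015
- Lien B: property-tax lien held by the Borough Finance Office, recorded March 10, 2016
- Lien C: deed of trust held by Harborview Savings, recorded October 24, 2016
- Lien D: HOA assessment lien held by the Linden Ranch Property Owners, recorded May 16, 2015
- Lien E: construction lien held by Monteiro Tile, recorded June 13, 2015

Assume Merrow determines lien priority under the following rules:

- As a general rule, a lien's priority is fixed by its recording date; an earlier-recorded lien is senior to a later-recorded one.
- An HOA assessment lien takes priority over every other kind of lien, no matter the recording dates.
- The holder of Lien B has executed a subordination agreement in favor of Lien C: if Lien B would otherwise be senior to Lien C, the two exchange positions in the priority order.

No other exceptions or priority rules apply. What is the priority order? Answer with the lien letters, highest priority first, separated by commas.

D, A, E, C, B

D is an HOA assessment lien and takes priority over every other lien.
The other liens, earliest effective date first: A (March 20, 2015), E (June 13, 2015), B (March 10, 2016), C (October 24, 2016).
B would otherwise be senior to C, so under the subordination agreement B and C exchange positions.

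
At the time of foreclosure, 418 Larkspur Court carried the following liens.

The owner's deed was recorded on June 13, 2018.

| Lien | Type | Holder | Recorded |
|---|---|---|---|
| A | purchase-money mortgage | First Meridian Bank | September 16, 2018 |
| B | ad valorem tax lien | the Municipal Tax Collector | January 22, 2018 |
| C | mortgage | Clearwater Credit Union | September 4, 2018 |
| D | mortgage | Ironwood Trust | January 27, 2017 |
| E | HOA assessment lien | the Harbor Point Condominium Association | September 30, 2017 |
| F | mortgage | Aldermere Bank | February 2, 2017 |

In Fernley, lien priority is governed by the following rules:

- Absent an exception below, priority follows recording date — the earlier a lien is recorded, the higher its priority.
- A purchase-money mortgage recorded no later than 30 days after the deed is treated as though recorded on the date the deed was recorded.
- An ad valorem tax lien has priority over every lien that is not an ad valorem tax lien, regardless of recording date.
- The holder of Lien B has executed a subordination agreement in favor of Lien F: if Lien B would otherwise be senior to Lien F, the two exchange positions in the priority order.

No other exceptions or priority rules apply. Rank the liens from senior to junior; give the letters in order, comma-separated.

Effective dates after the stated exceptions: A missed the 30-day window (95 days after the deed), so its recording date stands.
B, as an ad valorem tax lien, has superpriority and ranks first.
Ordering the rest by effective date: D (January 27, 2017), F (February 2, 2017), E (September 30, 2017), C (September 4, 2018), A (September 16, 2018).
B is senior to F before the subordination, so the two trade places.

F, D, B, E, C, A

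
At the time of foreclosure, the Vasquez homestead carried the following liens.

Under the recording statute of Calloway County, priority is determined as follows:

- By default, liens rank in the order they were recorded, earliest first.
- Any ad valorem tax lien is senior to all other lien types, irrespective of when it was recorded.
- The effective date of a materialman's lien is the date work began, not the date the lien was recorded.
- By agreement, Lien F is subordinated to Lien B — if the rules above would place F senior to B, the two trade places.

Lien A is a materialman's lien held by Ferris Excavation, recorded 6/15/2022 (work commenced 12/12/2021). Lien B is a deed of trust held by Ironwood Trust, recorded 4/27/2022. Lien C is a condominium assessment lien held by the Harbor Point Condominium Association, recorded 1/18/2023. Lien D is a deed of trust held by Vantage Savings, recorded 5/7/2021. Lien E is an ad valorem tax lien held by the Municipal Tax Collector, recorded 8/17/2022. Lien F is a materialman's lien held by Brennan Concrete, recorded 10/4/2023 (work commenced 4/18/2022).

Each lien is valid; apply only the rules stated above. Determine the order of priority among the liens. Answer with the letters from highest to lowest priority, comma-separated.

E, D, A, B, F, C

First, effective dates: A is treated as recorded 12/12/2021, the work-commencement date; F relates back to 4/18/2022 (work commenced).
E is an ad valorem tax lien and takes priority over every other lien.
Ordering the rest by effective date: D (5/7/2021), A (12/12/2021), F (4/18/2022), B (4/27/2022), C (1/18/2023).
The subordination applies — F was senior to B — so F and B swap.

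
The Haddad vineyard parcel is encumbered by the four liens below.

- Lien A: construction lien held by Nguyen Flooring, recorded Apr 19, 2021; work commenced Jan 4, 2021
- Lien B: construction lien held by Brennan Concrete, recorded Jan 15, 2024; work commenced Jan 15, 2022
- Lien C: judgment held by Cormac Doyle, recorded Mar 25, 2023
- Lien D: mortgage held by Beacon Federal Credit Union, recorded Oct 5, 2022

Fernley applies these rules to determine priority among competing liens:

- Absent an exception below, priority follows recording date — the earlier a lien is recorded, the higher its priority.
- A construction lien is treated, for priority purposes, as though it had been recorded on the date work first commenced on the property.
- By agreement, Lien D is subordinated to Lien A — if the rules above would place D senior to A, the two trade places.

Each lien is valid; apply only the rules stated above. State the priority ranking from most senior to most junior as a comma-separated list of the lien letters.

A, B, D, C

Effective dates after the stated exceptions: A is treated as recorded Jan 4, 2021, the work-commencement date; B is treated as recorded Jan 15, 2022, the work-commencement date.
By effective date, earliest first: A (Jan 4, 2021), B (Jan 15, 2022), D (Oct 5, 2022), C (Mar 25, 2023).
D is already junior to A, so the subordination agreement changes nothing.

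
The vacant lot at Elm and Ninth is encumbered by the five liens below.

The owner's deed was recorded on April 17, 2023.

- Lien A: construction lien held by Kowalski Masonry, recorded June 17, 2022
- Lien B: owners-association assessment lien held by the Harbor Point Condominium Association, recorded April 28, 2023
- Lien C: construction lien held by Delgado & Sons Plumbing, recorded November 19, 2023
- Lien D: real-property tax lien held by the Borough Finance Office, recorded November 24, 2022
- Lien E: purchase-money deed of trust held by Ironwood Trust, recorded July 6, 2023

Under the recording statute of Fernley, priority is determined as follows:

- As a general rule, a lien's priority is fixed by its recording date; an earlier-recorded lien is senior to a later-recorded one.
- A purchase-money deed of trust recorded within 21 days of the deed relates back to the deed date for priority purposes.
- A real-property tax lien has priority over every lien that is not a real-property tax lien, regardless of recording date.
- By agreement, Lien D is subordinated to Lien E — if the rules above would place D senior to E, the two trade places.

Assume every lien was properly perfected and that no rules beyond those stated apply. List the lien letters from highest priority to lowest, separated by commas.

E, A, B, D, C

Adjusting effective dates: E was recorded 80 days after the deed, outside the 21-day window, so it keeps its recording date.
D is a real-property tax lien and takes priority over every other lien.
Remaining liens by effective date: A (June 17, 2022), B (April 28, 2023), E (July 6, 2023), C (November 19, 2023).
The subordination applies — D was senior to E — so D and E swap.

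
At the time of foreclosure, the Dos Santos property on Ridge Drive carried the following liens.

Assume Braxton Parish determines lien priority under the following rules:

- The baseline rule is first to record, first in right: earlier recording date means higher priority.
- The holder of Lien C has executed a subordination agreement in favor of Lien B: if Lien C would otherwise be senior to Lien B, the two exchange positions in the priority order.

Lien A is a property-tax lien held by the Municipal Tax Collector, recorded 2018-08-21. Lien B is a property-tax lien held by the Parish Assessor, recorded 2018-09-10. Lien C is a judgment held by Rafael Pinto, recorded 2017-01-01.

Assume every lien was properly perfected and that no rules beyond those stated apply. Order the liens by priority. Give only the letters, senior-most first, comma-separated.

By effective date: C (2017-01-01), A (2018-08-21), B (2018-09-10).
C is senior to B before the subordination, so the two trade places.

B, A, C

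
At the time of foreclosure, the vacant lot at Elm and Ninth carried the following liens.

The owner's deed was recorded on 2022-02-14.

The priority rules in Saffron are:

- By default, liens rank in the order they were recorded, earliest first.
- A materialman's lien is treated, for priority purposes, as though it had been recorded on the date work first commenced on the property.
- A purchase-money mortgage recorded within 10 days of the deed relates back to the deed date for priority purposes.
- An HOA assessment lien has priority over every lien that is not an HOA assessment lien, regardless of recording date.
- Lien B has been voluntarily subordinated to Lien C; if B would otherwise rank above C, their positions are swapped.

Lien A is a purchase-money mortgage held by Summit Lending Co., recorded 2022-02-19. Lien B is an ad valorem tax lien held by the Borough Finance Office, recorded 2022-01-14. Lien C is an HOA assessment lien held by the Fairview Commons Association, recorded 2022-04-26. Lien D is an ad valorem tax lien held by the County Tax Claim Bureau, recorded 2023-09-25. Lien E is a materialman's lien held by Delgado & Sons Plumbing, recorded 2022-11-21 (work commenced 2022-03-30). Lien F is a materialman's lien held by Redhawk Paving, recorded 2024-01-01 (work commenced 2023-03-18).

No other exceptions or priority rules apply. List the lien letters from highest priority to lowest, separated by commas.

Adjusting effective dates: A's effective date is the deed date, 2022-02-14; E's effective date is 2022-03-30, when work began; F relates back to 2023-03-18 (work commenced).
As an HOA assessment lien, C is senior to every other lien.
Among the remaining liens, by effective date: B (2022-01-14), A (2022-02-14), E (2022-03-30), F (2023-03-18), D (2023-09-25).
Since B is not senior to C, the subordination leaves the order unchanged.

C, B, A, E, F, D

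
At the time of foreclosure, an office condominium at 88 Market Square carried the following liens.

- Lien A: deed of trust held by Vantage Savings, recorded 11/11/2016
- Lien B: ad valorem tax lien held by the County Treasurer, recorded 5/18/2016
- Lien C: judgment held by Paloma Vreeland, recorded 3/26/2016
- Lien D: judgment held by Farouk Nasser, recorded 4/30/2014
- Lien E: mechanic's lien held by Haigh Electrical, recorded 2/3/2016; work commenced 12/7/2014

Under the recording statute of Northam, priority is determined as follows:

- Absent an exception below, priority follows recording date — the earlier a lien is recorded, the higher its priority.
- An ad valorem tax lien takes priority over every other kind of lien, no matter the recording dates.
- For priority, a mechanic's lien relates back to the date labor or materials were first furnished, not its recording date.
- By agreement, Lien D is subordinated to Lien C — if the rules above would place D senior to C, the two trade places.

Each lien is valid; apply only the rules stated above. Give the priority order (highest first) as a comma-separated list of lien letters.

Effective dates: E is treated as recorded 12/7/2014, the work-commencement date.
B is an ad valorem tax lien and takes priority over every other lien.
Ordering the rest by effective date: D (4/30/2014), E (12/7/2014), C (3/26/2016), A (11/11/2016).
D is senior to C before the subordination, so the two trade places.

B, C, E, D, A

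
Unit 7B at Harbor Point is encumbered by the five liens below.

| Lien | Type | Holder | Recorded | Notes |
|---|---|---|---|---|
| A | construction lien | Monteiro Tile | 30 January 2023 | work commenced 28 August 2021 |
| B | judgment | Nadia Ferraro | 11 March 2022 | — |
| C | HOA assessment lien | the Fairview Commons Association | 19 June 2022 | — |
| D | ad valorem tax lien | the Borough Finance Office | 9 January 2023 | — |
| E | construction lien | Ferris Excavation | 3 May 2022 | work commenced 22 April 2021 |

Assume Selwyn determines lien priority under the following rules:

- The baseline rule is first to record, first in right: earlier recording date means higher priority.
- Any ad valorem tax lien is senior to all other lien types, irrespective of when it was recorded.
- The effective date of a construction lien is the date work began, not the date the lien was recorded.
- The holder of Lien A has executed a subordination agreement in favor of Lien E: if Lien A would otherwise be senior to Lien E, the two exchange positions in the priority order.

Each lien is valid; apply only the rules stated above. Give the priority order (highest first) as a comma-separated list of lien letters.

First, effective dates: A's effective date is 28 August 2021, when work began; E is treated as recorded 22 April 2021, the work-commencement date.
D is an ad valorem tax lien, so it outranks all other liens regardless of date.
The other liens, earliest effective date first: E (22 April 2021), A (28 August 2021), B (11 March 2022), C (19 June 2022).
Since A is not senior to E, the subordination leaves the order unchanged.

D, E, A, B, C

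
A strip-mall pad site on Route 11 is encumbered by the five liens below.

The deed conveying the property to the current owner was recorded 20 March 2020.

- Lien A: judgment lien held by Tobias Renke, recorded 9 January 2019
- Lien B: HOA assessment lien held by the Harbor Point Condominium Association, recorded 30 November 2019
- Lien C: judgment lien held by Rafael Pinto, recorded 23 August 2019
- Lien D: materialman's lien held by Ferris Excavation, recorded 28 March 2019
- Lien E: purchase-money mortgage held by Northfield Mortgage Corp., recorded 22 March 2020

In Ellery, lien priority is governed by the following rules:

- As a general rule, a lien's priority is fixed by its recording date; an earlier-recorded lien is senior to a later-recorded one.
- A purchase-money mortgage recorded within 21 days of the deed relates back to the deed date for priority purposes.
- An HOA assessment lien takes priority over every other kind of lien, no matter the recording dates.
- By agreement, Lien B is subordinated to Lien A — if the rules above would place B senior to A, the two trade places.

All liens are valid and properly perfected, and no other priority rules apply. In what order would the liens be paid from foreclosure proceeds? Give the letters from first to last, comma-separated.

Adjusting effective dates: E relates back to the deed date 20 March 2020.
B, as an HOA assessment lien, has superpriority and ranks first.
Among the remaining liens, by effective date: A (9 January 2019), D (28 March 2019), C (23 August 2019), E (20 March 2020).
B would otherwise be senior to A, so under the subordination agreement B and A exchange positions.

A, B, D, C, E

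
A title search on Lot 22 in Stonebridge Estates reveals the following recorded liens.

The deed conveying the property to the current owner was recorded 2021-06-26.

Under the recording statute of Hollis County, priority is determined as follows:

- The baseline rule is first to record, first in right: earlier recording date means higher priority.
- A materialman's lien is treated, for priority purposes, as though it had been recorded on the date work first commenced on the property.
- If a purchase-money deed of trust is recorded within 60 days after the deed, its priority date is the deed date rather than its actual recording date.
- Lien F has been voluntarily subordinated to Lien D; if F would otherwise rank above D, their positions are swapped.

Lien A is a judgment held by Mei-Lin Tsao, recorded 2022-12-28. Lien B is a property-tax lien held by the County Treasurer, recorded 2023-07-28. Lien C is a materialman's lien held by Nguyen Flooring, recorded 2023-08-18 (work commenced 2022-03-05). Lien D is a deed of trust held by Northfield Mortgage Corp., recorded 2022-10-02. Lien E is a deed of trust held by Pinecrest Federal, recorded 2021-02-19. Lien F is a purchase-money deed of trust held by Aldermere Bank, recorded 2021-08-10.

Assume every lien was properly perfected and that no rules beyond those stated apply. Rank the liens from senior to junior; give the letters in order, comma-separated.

E, D, C, F, A, B

Effective dates after the stated exceptions: C's effective date is 2022-03-05, when work began; F relates back to the deed date 2021-06-26.
By effective date, earliest first: E (2021-02-19), F (2021-06-26), C (2022-03-05), D (2022-10-02), A (2022-12-28), B (2023-07-28).
Because F would otherwise rank above D, the subordination swaps them.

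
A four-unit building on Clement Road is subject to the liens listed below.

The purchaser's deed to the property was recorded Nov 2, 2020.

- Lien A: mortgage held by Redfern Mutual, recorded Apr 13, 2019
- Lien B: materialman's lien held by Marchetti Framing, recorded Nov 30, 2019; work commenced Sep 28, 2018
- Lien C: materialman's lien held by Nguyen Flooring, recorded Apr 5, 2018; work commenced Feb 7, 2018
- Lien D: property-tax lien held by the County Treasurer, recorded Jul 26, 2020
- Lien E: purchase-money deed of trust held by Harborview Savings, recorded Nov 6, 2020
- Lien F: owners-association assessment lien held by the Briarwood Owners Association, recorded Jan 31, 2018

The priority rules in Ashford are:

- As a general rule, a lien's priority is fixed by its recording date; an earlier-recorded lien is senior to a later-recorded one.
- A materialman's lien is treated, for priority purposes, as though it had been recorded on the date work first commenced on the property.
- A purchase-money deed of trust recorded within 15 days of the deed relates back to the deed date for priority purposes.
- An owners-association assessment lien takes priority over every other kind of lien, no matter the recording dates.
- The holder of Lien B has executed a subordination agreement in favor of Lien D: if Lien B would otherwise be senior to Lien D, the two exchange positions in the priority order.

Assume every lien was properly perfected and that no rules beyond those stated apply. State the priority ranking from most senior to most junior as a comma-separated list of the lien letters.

Effective dates: B relates back to Sep 28, 2018 (work commenced); C relates back to Feb 7, 2018 (work commenced); E was recorded within the 15-day window, so its effective date is the deed date Nov 2, 2020.
F, as an owners-association assessment lien, has superpriority and ranks first.
The other liens, earliest effective date first: C (Feb 7, 2018), B (Sep 28, 2018), A (Apr 13, 2019), D (Jul 26, 2020), E (Nov 2, 2020).
B would otherwise be senior to D, so under the subordination agreement B and D exchange positions.

F, C, D, A, B, E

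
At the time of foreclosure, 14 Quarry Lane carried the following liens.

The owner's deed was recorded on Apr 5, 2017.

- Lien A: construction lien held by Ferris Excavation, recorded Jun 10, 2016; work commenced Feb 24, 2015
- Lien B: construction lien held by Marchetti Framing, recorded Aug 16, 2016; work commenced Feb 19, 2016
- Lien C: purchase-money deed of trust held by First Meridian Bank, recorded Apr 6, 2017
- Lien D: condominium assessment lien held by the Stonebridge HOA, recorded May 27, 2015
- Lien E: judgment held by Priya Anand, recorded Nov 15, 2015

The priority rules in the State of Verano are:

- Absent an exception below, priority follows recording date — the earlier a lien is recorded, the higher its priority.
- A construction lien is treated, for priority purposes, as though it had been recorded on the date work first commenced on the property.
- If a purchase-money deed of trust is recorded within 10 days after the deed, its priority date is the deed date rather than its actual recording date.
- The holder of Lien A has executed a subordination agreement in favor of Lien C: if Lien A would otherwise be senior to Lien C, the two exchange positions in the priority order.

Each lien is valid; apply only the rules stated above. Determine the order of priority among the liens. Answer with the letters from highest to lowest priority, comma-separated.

C, D, E, B, A

Effective dates: A relates back to Feb 24, 2015 (work commenced); B's effective date is Feb 19, 2016, when work began; C was recorded within the 10-day window, so its effective date is the deed date Apr 5, 2017.
By effective date, earliest first: A (Feb 24, 2015), D (May 27, 2015), E (Nov 15, 2015), B (Feb 19, 2016), C (Apr 5, 2017).
Because A would otherwise rank above C, the subordination swaps them.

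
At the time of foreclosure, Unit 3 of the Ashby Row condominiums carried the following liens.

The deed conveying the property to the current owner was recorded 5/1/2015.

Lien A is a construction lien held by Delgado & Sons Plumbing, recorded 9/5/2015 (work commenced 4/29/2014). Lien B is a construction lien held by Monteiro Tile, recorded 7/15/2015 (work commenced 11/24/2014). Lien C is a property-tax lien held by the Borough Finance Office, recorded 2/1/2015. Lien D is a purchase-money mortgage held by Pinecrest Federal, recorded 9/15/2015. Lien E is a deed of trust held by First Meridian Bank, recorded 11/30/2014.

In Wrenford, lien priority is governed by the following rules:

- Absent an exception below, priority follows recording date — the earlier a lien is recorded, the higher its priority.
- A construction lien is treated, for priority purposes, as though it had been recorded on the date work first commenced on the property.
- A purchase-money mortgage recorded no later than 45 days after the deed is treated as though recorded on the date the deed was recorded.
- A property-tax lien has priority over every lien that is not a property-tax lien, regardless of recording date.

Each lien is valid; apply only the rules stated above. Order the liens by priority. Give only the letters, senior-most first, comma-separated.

C, A, B, E, D

Adjusting effective dates: A's effective date is 4/29/2014, when work began; B is treated as recorded 11/24/2014, the work-commencement date; D was recorded 137 days after the deed — beyond 45 days — so no relation-back applies.
C is a property-tax lien and takes priority over every other lien.
Ordering the rest by effective date: A (4/29/2014), B (11/24/2014), E (11/30/2014), D (9/15/2015).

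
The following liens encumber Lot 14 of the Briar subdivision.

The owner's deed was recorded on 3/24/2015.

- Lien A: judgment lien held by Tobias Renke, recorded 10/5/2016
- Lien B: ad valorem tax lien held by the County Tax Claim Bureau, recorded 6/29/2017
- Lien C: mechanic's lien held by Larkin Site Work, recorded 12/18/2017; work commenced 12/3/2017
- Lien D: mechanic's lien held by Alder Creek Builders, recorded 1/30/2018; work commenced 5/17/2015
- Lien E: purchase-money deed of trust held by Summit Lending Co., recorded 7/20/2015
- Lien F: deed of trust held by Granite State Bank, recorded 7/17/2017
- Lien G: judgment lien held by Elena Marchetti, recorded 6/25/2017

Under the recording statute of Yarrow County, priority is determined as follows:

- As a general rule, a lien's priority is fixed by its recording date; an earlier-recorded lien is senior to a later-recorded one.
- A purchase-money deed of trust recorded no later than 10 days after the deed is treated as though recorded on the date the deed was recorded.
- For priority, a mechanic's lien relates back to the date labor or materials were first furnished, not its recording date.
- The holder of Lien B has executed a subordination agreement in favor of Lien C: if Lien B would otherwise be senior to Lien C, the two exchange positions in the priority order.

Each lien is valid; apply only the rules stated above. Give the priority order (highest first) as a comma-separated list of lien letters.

Adjusting effective dates: C's effective date is 12/3/2017, when work began; D relates back to 5/17/2015 (work commenced); E missed the 10-day window (118 days after the deed), so its recording date stands.
Sorted by effective date: D (5/17/2015), E (7/20/2015), A (10/5/2016), G (6/25/2017), B (6/29/2017), F (7/17/2017), C (12/3/2017).
B would otherwise be senior to C, so under the subordination agreement B and C exchange positions.

D, E, A, G, C, F, B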